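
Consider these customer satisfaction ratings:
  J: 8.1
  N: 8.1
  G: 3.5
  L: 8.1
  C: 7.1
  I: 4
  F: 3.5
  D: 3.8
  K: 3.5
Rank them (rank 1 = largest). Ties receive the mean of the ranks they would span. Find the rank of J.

2

Sorted (descending): 8.1, 8.1, 8.1, 7.1, 4, 3.8, 3.5, 3.5, 3.5
The 3 values of 8.1 occupy positions 1–3 → average rank 2.
The 3 values of 3.5 occupy positions 7–9 → average rank 8.
J has value 8.1 → rank 2.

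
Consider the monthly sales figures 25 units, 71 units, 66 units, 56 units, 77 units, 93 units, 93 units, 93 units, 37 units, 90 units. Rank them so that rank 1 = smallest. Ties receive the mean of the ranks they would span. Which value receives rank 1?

25

Sorted (ascending): 25, 37, 56, 66, 71, 77, 90, 93, 93, 93
The 3 values of 93 occupy positions 8–10 → average rank 9.
Rank 1 → value 25.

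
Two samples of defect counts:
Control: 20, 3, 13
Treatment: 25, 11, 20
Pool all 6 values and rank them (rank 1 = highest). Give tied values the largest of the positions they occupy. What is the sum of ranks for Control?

13

Sorted (descending): 25, 20, 20, 13, 11, 3
The 2 values of 20 occupy positions 2–3 → each gets rank 3.
Control values → pooled ranks: 20→3, 3→6, 13→4
Rank sum = 3 + 6 + 4 = 13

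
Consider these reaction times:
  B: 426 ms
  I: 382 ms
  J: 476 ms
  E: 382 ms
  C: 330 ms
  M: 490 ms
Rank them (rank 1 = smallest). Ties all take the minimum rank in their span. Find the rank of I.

Sorted (ascending): 330, 382, 382, 426, 476, 490
The 2 values of 382 occupy positions 2–3 → each gets rank 2.
I has value 382 ms → rank 2.

2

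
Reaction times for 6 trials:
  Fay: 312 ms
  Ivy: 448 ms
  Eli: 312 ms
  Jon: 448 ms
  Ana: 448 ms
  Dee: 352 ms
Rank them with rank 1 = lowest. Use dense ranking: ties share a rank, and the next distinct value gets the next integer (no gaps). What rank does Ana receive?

Sorted (ascending): 312, 312, 352, 448, 448, 448
The 2 values of 312 share dense rank 1.
The 3 values of 448 share dense rank 3.
Remaining distinct values take the next consecutive integers.
Ana has value 448 ms → rank 3.

3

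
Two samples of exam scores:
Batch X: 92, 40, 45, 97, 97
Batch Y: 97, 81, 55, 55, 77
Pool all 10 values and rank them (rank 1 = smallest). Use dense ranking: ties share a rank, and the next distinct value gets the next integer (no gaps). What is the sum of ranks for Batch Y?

Sorted (ascending): 40, 45, 55, 55, 77, 81, 92, 97, 97, 97
The 2 values of 55 share dense rank 3.
The 3 values of 97 share dense rank 7.
Remaining distinct values take the next consecutive integers.
Batch Y values → pooled ranks: 97→7, 81→5, 55→3, 55→3, 77→4
Rank sum = 7 + 5 + 3 + 3 + 4 = 22

22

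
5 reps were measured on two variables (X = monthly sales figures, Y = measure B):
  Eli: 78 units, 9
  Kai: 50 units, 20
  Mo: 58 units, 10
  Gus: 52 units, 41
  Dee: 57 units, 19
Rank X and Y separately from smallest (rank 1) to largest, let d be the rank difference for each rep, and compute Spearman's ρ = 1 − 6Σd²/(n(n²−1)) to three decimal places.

-0.900

Ranks of variable 1: 5, 1, 4, 2, 3
Ranks of variable 2: 1, 4, 2, 5, 3
d = r₁ − r₂: 4, -3, 2, -3, 0
d²: 16, 9, 4, 9, 0; Σd² = 38
ρ = 1 − 6·38/(5·24) = 1 − 228/120 = -0.900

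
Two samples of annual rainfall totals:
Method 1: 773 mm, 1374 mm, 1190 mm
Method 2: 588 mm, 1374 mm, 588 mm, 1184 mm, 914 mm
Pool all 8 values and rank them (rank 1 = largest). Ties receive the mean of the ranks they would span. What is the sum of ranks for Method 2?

25.5

Sorted (descending): 1374, 1374, 1190, 1184, 914, 773, 588, 588
The 2 values of 1374 occupy positions 1–2 → average rank (1+2)/2 = 1.5.
The 2 values of 588 occupy positions 7–8 → average rank (7+8)/2 = 7.5.
Method 2 values → pooled ranks: 588→7.5, 1374→1.5, 588→7.5, 1184→4, 914→5
Rank sum = 7.5 + 1.5 + 7.5 + 4 + 5 = 25.5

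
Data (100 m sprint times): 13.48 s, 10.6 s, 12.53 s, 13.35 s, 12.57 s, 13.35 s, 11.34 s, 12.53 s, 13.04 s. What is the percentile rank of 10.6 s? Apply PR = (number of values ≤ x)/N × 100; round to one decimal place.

N = 9.
Strictly below 10.6: 0. Equal to 10.6: 1.
PR = 1/9 × 100 = 11.1

11.1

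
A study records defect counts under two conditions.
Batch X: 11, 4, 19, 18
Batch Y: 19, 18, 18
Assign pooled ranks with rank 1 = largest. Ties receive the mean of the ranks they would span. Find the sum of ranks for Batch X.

Sorted (descending): 19, 19, 18, 18, 18, 11, 4
The 2 values of 19 occupy positions 1–2 → average rank (1+2)/2 = 1.5.
The 3 values of 18 occupy positions 3–5 → average rank 4.
Batch X values → pooled ranks: 11→6, 4→7, 19→1.5, 18→4
Rank sum = 6 + 7 + 1.5 + 4 = 18.5

18.5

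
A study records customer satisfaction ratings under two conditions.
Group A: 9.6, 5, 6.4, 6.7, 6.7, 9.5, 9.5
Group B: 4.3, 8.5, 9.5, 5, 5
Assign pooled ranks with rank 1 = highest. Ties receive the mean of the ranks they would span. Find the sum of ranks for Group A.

38

Sorted (descending): 9.6, 9.5, 9.5, 9.5, 8.5, 6.7, 6.7, 6.4, 5, 5, 5, 4.3
The 3 values of 9.5 occupy positions 2–4 → average rank 3.
The 2 values of 6.7 occupy positions 6–7 → average rank (6+7)/2 = 6.5.
The 3 values of 5 occupy positions 9–11 → average rank 10.
Group A values → pooled ranks: 9.6→1, 5→10, 6.4→8, 6.7→6.5, 6.7→6.5, 9.5→3, 9.5→3
Rank sum = 1 + 10 + 8 + 6.5 + 6.5 + 3 + 3 = 38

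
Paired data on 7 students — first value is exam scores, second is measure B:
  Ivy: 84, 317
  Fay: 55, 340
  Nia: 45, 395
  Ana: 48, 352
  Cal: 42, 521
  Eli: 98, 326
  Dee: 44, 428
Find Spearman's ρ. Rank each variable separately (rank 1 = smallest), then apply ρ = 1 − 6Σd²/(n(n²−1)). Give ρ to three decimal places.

-0.964

Ranks of variable 1: 6, 5, 3, 4, 1, 7, 2
Ranks of variable 2: 1, 3, 5, 4, 7, 2, 6
d = r₁ − r₂: 5, 2, -2, 0, -6, 5, -4
d²: 25, 4, 4, 0, 36, 25, 16; Σd² = 110
ρ = 1 − 6·110/(7·48) = 1 − 660/336 = -0.964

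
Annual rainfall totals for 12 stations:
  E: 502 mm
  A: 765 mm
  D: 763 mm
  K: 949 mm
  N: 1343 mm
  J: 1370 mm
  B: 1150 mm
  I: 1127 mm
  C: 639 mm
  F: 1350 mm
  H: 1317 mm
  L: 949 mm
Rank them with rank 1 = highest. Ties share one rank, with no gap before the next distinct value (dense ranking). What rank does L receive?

7

Sorted (descending): 1370, 1350, 1343, 1317, 1150, 1127, 949, 949, 765, 763, 639, 502
The 2 values of 949 share dense rank 7.
Remaining distinct values take the next consecutive integers.
L has value 949 mm → rank 7.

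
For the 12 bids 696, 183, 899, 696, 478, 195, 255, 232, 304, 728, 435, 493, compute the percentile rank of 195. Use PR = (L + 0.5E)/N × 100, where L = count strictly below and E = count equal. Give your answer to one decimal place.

N = 12.
Strictly below 195: 1. Equal to 195: 1.
PR = (1 + 0.5·1)/12 × 100 = 12.5

12.5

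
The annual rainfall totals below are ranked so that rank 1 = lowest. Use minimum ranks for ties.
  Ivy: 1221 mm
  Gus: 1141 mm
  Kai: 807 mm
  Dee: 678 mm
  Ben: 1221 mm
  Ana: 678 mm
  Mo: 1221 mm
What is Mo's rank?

Sorted (ascending): 678, 678, 807, 1141, 1221, 1221, 1221
The 2 values of 678 occupy positions 1–2 → each gets rank 1.
The 3 values of 1221 occupy positions 5–7 → each gets rank 5.
Mo has value 1221 mm → rank 5.

5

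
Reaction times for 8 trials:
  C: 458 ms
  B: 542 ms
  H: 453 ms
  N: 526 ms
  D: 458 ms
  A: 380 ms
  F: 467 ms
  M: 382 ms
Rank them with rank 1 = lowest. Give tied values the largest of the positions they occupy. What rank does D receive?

5

Sorted (ascending): 380, 382, 453, 458, 458, 467, 526, 542
The 2 values of 458 occupy positions 4–5 → each gets rank 5.
D has value 458 ms → rank 5.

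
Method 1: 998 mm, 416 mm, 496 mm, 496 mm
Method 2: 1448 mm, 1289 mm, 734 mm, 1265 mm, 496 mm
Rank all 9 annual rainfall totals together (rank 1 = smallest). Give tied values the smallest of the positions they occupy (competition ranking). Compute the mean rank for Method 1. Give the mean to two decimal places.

Sorted (ascending): 416, 496, 496, 496, 734, 998, 1265, 1289, 1448
The 3 values of 496 occupy positions 2–4 → each gets rank 2.
Method 1 values → pooled ranks: 998→6, 416→1, 496→2, 496→2
Mean rank = (6 + 1 + 2 + 2) / 4 = 2.75

2.75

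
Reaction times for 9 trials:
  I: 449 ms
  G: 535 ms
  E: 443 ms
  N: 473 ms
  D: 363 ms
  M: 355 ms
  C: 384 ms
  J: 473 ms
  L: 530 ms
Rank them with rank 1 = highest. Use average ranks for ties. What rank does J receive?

Sorted (descending): 535, 530, 473, 473, 449, 443, 384, 363, 355
The 2 values of 473 occupy positions 3–4 → average rank (3+4)/2 = 3.5.
J has value 473 ms → rank 3.5.

3.5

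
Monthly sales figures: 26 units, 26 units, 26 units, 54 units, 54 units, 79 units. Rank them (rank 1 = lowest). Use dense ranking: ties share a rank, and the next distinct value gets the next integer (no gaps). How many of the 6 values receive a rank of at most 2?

Sorted (ascending): 26, 26, 26, 54, 54, 79
The 3 values of 26 share dense rank 1.
The 2 values of 54 share dense rank 2.
Remaining distinct values take the next consecutive integers.
Ranks ≤ 2: {1, 1, 1, 2, 2} → 5 values.

5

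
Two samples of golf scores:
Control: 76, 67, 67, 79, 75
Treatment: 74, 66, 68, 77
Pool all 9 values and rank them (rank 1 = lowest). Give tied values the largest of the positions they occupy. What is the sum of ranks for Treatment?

Sorted (ascending): 66, 67, 67, 68, 74, 75, 76, 77, 79
The 2 values of 67 occupy positions 2–3 → each gets rank 3.
Treatment values → pooled ranks: 74→5, 66→1, 68→4, 77→8
Rank sum = 5 + 1 + 4 + 8 = 18

18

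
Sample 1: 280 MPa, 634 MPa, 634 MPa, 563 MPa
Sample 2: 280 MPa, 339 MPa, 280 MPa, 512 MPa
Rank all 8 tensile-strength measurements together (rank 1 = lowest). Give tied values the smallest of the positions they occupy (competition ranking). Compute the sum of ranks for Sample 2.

11

Sorted (ascending): 280, 280, 280, 339, 512, 563, 634, 634
The 3 values of 280 occupy positions 1–3 → each gets rank 1.
The 2 values of 634 occupy positions 7–8 → each gets rank 7.
Sample 2 values → pooled ranks: 280→1, 339→4, 280→1, 512→5
Rank sum = 1 + 4 + 1 + 5 = 11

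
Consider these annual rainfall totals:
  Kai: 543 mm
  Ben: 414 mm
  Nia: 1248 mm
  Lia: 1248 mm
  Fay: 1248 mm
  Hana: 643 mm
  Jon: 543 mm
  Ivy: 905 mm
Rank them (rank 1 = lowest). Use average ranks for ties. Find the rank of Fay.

7

Sorted (ascending): 414, 543, 543, 643, 905, 1248, 1248, 1248
The 2 values of 543 occupy positions 2–3 → average rank (2+3)/2 = 2.5.
The 3 values of 1248 occupy positions 6–8 → average rank 7.
Fay has value 1248 mm → rank 7.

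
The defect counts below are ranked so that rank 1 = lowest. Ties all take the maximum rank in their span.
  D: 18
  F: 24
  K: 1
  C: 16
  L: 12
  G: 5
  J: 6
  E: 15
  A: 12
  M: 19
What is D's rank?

8

Sorted (ascending): 1, 5, 6, 12, 12, 15, 16, 18, 19, 24
The 2 values of 12 occupy positions 4–5 → each gets rank 5.
D has value 18 → rank 8.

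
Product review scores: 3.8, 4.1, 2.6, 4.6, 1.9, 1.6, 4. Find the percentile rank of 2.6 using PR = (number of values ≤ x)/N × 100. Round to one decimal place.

42.9

N = 7.
Strictly below 2.6: 2. Equal to 2.6: 1.
PR = 3/7 × 100 = 42.9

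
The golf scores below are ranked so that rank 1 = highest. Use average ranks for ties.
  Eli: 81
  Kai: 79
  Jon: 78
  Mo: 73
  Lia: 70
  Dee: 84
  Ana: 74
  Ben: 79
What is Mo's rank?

7

Sorted (descending): 84, 81, 79, 79, 78, 74, 73, 70
The 2 values of 79 occupy positions 3–4 → average rank (3+4)/2 = 3.5.
Mo has value 73 → rank 7.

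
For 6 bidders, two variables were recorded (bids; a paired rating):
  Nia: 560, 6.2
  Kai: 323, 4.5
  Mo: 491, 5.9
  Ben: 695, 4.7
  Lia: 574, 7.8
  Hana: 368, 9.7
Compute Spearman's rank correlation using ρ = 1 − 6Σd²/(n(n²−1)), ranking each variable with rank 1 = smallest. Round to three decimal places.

0.086

Ranks of variable 1: 4, 1, 3, 6, 5, 2
Ranks of variable 2: 4, 1, 3, 2, 5, 6
d = r₁ − r₂: 0, 0, 0, 4, 0, -4
d²: 0, 0, 0, 16, 0, 16; Σd² = 32
ρ = 1 − 6·32/(6·35) = 1 − 192/210 = 0.086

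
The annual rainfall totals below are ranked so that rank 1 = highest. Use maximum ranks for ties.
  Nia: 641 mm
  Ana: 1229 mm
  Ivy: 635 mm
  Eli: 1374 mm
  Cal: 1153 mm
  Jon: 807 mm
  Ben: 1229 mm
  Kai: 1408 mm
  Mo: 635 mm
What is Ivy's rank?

9

Sorted (descending): 1408, 1374, 1229, 1229, 1153, 807, 641, 635, 635
The 2 values of 1229 occupy positions 3–4 → each gets rank 4.
The 2 values of 635 occupy positions 8–9 → each gets rank 9.
Ivy has value 635 mm → rank 9.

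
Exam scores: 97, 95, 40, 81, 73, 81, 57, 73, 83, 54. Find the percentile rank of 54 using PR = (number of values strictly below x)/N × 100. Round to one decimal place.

10.0

N = 10.
Strictly below 54: 1. Equal to 54: 1.
PR = 1/10 × 100 = 10.0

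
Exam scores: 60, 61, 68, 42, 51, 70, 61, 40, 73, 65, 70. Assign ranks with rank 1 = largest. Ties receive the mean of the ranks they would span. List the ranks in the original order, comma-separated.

8, 6.5, 4, 10, 9, 2.5, 6.5, 11, 1, 5, 2.5

Sorted (descending): 73, 70, 70, 68, 65, 61, 61, 60, 51, 42, 40
The 2 values of 70 occupy positions 2–3 → average rank (2+3)/2 = 2.5.
The 2 values of 61 occupy positions 6–7 → average rank (6+7)/2 = 6.5.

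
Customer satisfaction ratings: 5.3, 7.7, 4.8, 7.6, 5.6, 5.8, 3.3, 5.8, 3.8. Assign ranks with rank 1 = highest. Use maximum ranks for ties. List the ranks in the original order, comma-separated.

6, 1, 7, 2, 5, 4, 9, 4, 8

Sorted (descending): 7.7, 7.6, 5.8, 5.8, 5.6, 5.3, 4.8, 3.8, 3.3
The 2 values of 5.8 occupy positions 3–4 → each gets rank 4.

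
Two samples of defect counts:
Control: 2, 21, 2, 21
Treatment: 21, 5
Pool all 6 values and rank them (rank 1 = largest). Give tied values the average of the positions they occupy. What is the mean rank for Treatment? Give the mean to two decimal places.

Sorted (descending): 21, 21, 21, 5, 2, 2
The 3 values of 21 occupy positions 1–3 → average rank 2.
The 2 values of 2 occupy positions 5–6 → average rank (5+6)/2 = 5.5.
Treatment values → pooled ranks: 21→2, 5→4
Mean rank = (2 + 4) / 2 = 3.00

3.00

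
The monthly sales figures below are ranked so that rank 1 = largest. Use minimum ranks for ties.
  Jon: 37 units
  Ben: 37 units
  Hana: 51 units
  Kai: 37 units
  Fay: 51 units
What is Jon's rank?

Sorted (descending): 51, 51, 37, 37, 37
The 2 values of 51 occupy positions 1–2 → each gets rank 1.
The 3 values of 37 occupy positions 3–5 → each gets rank 3.
Jon has value 37 units → rank 3.

3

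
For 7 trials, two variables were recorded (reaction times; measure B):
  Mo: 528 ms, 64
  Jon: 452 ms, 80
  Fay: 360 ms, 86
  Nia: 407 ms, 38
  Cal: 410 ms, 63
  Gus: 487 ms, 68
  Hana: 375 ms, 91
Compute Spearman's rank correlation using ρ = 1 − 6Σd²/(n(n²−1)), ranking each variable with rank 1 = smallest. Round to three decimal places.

-0.393

Ranks of variable 1: 7, 5, 1, 3, 4, 6, 2
Ranks of variable 2: 3, 5, 6, 1, 2, 4, 7
d = r₁ − r₂: 4, 0, -5, 2, 2, 2, -5
d²: 16, 0, 25, 4, 4, 4, 25; Σd² = 78
ρ = 1 − 6·78/(7·48) = 1 − 468/336 = -0.393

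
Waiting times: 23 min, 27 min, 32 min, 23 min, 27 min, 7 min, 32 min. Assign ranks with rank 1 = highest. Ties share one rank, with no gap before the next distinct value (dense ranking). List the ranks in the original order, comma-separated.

3, 2, 1, 3, 2, 4, 1

Sorted (descending): 32, 32, 27, 27, 23, 23, 7
The 2 values of 32 share dense rank 1.
The 2 values of 27 share dense rank 2.
The 2 values of 23 share dense rank 3.
Remaining distinct values take the next consecutive integers.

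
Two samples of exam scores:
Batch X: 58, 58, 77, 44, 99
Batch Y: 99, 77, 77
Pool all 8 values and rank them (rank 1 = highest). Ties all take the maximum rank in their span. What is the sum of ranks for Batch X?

Sorted (descending): 99, 99, 77, 77, 77, 58, 58, 44
The 2 values of 99 occupy positions 1–2 → each gets rank 2.
The 3 values of 77 occupy positions 3–5 → each gets rank 5.
The 2 values of 58 occupy positions 6–7 → each gets rank 7.
Batch X values → pooled ranks: 58→7, 58→7, 77→5, 44→8, 99→2
Rank sum = 7 + 7 + 5 + 8 + 2 = 29

29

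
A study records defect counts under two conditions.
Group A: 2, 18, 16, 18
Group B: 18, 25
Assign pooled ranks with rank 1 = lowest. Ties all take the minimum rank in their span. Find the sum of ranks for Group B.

Sorted (ascending): 2, 16, 18, 18, 18, 25
The 3 values of 18 occupy positions 3–5 → each gets rank 3.
Group B values → pooled ranks: 18→3, 25→6
Rank sum = 3 + 6 = 9

9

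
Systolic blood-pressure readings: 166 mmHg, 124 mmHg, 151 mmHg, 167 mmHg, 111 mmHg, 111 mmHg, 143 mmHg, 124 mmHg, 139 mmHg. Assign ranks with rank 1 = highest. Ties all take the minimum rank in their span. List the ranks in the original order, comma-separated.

2, 6, 3, 1, 8, 8, 4, 6, 5

Sorted (descending): 167, 166, 151, 143, 139, 124, 124, 111, 111
The 2 values of 124 occupy positions 6–7 → each gets rank 6.
The 2 values of 111 occupy positions 8–9 → each gets rank 8.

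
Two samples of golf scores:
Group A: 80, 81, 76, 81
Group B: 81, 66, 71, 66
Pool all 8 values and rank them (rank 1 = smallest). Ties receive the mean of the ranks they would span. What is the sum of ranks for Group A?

23

Sorted (ascending): 66, 66, 71, 76, 80, 81, 81, 81
The 2 values of 66 occupy positions 1–2 → average rank (1+2)/2 = 1.5.
The 3 values of 81 occupy positions 6–8 → average rank 7.
Group A values → pooled ranks: 80→5, 81→7, 76→4, 81→7
Rank sum = 5 + 7 + 4 + 7 = 23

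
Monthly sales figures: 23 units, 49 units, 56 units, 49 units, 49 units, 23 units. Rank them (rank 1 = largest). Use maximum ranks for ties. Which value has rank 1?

Sorted (descending): 56, 49, 49, 49, 23, 23
The 3 values of 49 occupy positions 2–4 → each gets rank 4.
The 2 values of 23 occupy positions 5–6 → each gets rank 6.
Rank 1 → value 56.

56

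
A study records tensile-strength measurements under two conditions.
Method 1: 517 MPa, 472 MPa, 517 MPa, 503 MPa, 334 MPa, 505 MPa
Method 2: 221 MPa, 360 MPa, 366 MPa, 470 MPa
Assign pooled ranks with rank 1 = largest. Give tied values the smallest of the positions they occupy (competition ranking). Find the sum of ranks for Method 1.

Sorted (descending): 517, 517, 505, 503, 472, 470, 366, 360, 334, 221
The 2 values of 517 occupy positions 1–2 → each gets rank 1.
Method 1 values → pooled ranks: 517→1, 472→5, 517→1, 503→4, 334→9, 505→3
Rank sum = 1 + 5 + 1 + 4 + 9 + 3 = 23

23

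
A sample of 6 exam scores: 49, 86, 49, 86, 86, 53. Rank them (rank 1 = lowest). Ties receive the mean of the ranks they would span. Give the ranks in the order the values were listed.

1.5, 5, 1.5, 5, 5, 3

Sorted (ascending): 49, 49, 53, 86, 86, 86
The 2 values of 49 occupy positions 1–2 → average rank (1+2)/2 = 1.5.
The 3 values of 86 occupy positions 4–6 → average rank 5.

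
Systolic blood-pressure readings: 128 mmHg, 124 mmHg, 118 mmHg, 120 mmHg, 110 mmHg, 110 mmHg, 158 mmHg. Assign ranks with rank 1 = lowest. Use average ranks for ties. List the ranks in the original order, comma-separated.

6, 5, 3, 4, 1.5, 1.5, 7

Sorted (ascending): 110, 110, 118, 120, 124, 128, 158
The 2 values of 110 occupy positions 1–2 → average rank (1+2)/2 = 1.5.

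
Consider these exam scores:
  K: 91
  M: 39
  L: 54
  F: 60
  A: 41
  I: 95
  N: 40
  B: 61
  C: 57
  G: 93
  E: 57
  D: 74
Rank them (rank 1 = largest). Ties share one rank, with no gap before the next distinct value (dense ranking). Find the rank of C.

7

Sorted (descending): 95, 93, 91, 74, 61, 60, 57, 57, 54, 41, 40, 39
The 2 values of 57 share dense rank 7.
Remaining distinct values take the next consecutive integers.
C has value 57 → rank 7.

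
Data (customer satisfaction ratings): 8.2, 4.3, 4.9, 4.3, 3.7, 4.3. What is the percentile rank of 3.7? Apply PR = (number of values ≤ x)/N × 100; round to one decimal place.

N = 6.
Strictly below 3.7: 0. Equal to 3.7: 1.
PR = 1/6 × 100 = 16.7

16.7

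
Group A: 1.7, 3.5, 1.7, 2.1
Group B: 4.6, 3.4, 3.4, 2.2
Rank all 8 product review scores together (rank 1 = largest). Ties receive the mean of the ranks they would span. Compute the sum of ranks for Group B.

13

Sorted (descending): 4.6, 3.5, 3.4, 3.4, 2.2, 2.1, 1.7, 1.7
The 2 values of 3.4 occupy positions 3–4 → average rank (3+4)/2 = 3.5.
The 2 values of 1.7 occupy positions 7–8 → average rank (7+8)/2 = 7.5.
Group B values → pooled ranks: 4.6→1, 3.4→3.5, 3.4→3.5, 2.2→5
Rank sum = 1 + 3.5 + 3.5 + 5 = 13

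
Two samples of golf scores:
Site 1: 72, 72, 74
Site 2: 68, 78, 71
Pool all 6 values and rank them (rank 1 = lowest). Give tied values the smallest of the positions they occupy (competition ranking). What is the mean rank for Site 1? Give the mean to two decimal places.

3.67

Sorted (ascending): 68, 71, 72, 72, 74, 78
The 2 values of 72 occupy positions 3–4 → each gets rank 3.
Site 1 values → pooled ranks: 72→3, 72→3, 74→5
Mean rank = (3 + 3 + 5) / 3 = 3.67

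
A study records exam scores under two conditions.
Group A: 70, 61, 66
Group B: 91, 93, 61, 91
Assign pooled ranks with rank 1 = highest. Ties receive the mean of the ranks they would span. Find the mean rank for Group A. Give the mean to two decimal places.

5.17

Sorted (descending): 93, 91, 91, 70, 66, 61, 61
The 2 values of 91 occupy positions 2–3 → average rank (2+3)/2 = 2.5.
The 2 values of 61 occupy positions 6–7 → average rank (6+7)/2 = 6.5.
Group A values → pooled ranks: 70→4, 61→6.5, 66→5
Mean rank = (4 + 6.5 + 5) / 3 = 5.17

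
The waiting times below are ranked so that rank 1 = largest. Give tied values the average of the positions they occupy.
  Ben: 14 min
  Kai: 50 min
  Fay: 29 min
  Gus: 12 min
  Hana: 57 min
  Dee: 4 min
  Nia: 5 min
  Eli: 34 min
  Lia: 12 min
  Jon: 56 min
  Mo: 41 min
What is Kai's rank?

3

Sorted (descending): 57, 56, 50, 41, 34, 29, 14, 12, 12, 5, 4
The 2 values of 12 occupy positions 8–9 → average rank (8+9)/2 = 8.5.
Kai has value 50 min → rank 3.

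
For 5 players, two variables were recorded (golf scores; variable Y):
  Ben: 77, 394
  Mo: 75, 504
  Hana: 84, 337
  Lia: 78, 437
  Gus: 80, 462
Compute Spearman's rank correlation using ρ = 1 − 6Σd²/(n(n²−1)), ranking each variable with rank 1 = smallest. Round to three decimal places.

-0.600

Ranks of variable 1: 2, 1, 5, 3, 4
Ranks of variable 2: 2, 5, 1, 3, 4
d = r₁ − r₂: 0, -4, 4, 0, 0
d²: 0, 16, 16, 0, 0; Σd² = 32
ρ = 1 − 6·32/(5·24) = 1 − 192/120 = -0.600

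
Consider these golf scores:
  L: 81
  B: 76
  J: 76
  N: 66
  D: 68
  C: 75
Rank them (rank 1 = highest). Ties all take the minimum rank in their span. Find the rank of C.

4

Sorted (descending): 81, 76, 76, 75, 68, 66
The 2 values of 76 occupy positions 2–3 → each gets rank 2.
C has value 75 → rank 4.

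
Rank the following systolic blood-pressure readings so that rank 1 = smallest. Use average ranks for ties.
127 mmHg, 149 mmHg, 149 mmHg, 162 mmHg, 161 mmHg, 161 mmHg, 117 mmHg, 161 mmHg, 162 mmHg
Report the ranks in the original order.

Sorted (ascending): 117, 127, 149, 149, 161, 161, 161, 162, 162
The 2 values of 149 occupy positions 3–4 → average rank (3+4)/2 = 3.5.
The 3 values of 161 occupy positions 5–7 → average rank 6.
The 2 values of 162 occupy positions 8–9 → average rank (8+9)/2 = 8.5.

2, 3.5, 3.5, 8.5, 6, 6, 1, 6, 8.5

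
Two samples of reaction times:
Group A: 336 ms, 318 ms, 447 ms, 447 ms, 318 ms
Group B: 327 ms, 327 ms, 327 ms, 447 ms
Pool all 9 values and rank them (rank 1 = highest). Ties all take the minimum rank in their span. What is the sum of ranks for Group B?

16

Sorted (descending): 447, 447, 447, 336, 327, 327, 327, 318, 318
The 3 values of 447 occupy positions 1–3 → each gets rank 1.
The 3 values of 327 occupy positions 5–7 → each gets rank 5.
The 2 values of 318 occupy positions 8–9 → each gets rank 8.
Group B values → pooled ranks: 327→5, 327→5, 327→5, 447→1
Rank sum = 5 + 5 + 5 + 1 = 16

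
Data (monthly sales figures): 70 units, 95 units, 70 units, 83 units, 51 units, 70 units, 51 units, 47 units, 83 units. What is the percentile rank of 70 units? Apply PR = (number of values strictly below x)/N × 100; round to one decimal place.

33.3

N = 9.
Strictly below 70: 3. Equal to 70: 3.
PR = 3/9 × 100 = 33.3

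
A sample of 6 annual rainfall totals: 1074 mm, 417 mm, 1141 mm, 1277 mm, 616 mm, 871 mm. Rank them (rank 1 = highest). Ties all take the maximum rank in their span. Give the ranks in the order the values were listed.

Sorted (descending): 1277, 1141, 1074, 871, 616, 417
No ties — each value takes its position as its rank.

3, 6, 2, 1, 5, 4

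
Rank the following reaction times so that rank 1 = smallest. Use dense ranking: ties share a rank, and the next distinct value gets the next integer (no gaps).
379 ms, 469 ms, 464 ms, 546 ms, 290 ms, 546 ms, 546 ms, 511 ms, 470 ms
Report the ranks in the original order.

2, 4, 3, 7, 1, 7, 7, 6, 5

Sorted (ascending): 290, 379, 464, 469, 470, 511, 546, 546, 546
The 3 values of 546 share dense rank 7.
Remaining distinct values take the next consecutive integers.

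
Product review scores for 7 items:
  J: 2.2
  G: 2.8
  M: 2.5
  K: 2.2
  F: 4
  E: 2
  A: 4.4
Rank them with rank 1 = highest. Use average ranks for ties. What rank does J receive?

Sorted (descending): 4.4, 4, 2.8, 2.5, 2.2, 2.2, 2
The 2 values of 2.2 occupy positions 5–6 → average rank (5+6)/2 = 5.5.
J has value 2.2 → rank 5.5.

5.5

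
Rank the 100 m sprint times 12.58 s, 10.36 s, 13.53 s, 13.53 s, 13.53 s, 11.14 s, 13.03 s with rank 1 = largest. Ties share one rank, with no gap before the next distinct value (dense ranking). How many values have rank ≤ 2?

4

Sorted (descending): 13.53, 13.53, 13.53, 13.03, 12.58, 11.14, 10.36
The 3 values of 13.53 share dense rank 1.
Remaining distinct values take the next consecutive integers.
Ranks ≤ 2: {1, 1, 1, 2} → 4 values.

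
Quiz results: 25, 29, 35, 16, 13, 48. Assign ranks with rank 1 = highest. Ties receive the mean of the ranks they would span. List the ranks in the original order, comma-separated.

4, 3, 2, 5, 6, 1

Sorted (descending): 48, 35, 29, 25, 16, 13
No ties — each value takes its position as its rank.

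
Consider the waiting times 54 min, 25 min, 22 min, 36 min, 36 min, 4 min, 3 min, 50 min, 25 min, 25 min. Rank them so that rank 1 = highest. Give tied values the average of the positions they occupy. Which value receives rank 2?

Sorted (descending): 54, 50, 36, 36, 25, 25, 25, 22, 4, 3
The 2 values of 36 occupy positions 3–4 → average rank (3+4)/2 = 3.5.
The 3 values of 25 occupy positions 5–7 → average rank 6.
Rank 2 → value 50.

50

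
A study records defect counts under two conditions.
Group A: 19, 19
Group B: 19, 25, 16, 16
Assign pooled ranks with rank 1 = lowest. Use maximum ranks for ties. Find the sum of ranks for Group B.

15

Sorted (ascending): 16, 16, 19, 19, 19, 25
The 2 values of 16 occupy positions 1–2 → each gets rank 2.
The 3 values of 19 occupy positions 3–5 → each gets rank 5.
Group B values → pooled ranks: 19→5, 25→6, 16→2, 16→2
Rank sum = 5 + 6 + 2 + 2 = 15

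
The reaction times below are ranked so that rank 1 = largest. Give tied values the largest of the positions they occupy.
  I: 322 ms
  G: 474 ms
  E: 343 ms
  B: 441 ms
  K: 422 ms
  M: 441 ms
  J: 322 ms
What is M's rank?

3

Sorted (descending): 474, 441, 441, 422, 343, 322, 322
The 2 values of 441 occupy positions 2–3 → each gets rank 3.
The 2 values of 322 occupy positions 6–7 → each gets rank 7.
M has value 441 ms → rank 3.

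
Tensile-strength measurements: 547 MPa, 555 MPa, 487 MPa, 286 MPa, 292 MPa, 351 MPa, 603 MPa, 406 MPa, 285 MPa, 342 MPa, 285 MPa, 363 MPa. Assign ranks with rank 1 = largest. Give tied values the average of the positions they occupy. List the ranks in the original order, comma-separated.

3, 2, 4, 10, 9, 7, 1, 5, 11.5, 8, 11.5, 6

Sorted (descending): 603, 555, 547, 487, 406, 363, 351, 342, 292, 286, 285, 285
The 2 values of 285 occupy positions 11–12 → average rank (11+12)/2 = 11.5.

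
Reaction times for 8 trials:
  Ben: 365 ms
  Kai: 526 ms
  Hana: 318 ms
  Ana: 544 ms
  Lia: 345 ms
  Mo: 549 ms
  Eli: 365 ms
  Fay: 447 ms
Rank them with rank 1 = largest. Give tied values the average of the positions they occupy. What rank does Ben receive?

Sorted (descending): 549, 544, 526, 447, 365, 365, 345, 318
The 2 values of 365 occupy positions 5–6 → average rank (5+6)/2 = 5.5.
Ben has value 365 ms → rank 5.5.

5.5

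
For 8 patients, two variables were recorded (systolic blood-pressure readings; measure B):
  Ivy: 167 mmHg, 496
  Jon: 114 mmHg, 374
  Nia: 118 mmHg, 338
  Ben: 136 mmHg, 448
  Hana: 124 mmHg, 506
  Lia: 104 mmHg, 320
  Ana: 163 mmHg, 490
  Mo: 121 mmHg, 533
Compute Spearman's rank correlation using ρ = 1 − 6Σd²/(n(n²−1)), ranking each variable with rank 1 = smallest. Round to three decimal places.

Ranks of variable 1: 8, 2, 3, 6, 5, 1, 7, 4
Ranks of variable 2: 6, 3, 2, 4, 7, 1, 5, 8
d = r₁ − r₂: 2, -1, 1, 2, -2, 0, 2, -4
d²: 4, 1, 1, 4, 4, 0, 4, 16; Σd² = 34
ρ = 1 − 6·34/(8·63) = 1 − 204/504 = 0.595

0.595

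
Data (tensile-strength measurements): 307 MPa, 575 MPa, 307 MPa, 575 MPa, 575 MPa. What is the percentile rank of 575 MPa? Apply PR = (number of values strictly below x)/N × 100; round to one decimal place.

N = 5.
Strictly below 575: 2. Equal to 575: 3.
PR = 2/5 × 100 = 40.0

40.0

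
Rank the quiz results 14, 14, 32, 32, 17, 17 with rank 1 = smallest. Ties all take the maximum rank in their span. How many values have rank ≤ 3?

Sorted (ascending): 14, 14, 17, 17, 32, 32
The 2 values of 14 occupy positions 1–2 → each gets rank 2.
The 2 values of 17 occupy positions 3–4 → each gets rank 4.
The 2 values of 32 occupy positions 5–6 → each gets rank 6.
Ranks ≤ 3: {2, 2} → 2 values.

2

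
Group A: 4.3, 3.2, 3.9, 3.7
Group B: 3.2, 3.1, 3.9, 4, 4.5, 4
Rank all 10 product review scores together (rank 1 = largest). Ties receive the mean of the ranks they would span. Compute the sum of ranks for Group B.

Sorted (descending): 4.5, 4.3, 4, 4, 3.9, 3.9, 3.7, 3.2, 3.2, 3.1
The 2 values of 4 occupy positions 3–4 → average rank (3+4)/2 = 3.5.
The 2 values of 3.9 occupy positions 5–6 → average rank (5+6)/2 = 5.5.
The 2 values of 3.2 occupy positions 8–9 → average rank (8+9)/2 = 8.5.
Group B values → pooled ranks: 3.2→8.5, 3.1→10, 3.9→5.5, 4→3.5, 4.5→1, 4→3.5
Rank sum = 8.5 + 10 + 5.5 + 3.5 + 1 + 3.5 = 32

32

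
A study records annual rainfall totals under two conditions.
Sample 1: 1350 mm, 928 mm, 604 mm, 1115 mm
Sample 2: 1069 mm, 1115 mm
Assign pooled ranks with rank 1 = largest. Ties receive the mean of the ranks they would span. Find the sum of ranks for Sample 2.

Sorted (descending): 1350, 1115, 1115, 1069, 928, 604
The 2 values of 1115 occupy positions 2–3 → average rank (2+3)/2 = 2.5.
Sample 2 values → pooled ranks: 1069→4, 1115→2.5
Rank sum = 4 + 2.5 = 6.5

6.5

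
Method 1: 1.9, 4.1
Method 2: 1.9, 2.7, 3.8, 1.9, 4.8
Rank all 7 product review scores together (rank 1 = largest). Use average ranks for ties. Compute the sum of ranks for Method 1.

Sorted (descending): 4.8, 4.1, 3.8, 2.7, 1.9, 1.9, 1.9
The 3 values of 1.9 occupy positions 5–7 → average rank 6.
Method 1 values → pooled ranks: 1.9→6, 4.1→2
Rank sum = 6 + 2 = 8

8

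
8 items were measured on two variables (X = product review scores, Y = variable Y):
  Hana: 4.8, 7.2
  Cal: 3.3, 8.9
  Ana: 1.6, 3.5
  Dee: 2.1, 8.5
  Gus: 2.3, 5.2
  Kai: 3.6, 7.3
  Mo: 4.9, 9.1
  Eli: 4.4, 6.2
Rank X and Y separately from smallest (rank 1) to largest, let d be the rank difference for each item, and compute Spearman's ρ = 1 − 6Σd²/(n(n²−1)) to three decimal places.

Ranks of variable 1: 7, 4, 1, 2, 3, 5, 8, 6
Ranks of variable 2: 4, 7, 1, 6, 2, 5, 8, 3
d = r₁ − r₂: 3, -3, 0, -4, 1, 0, 0, 3
d²: 9, 9, 0, 16, 1, 0, 0, 9; Σd² = 44
ρ = 1 − 6·44/(8·63) = 1 − 264/504 = 0.476

0.476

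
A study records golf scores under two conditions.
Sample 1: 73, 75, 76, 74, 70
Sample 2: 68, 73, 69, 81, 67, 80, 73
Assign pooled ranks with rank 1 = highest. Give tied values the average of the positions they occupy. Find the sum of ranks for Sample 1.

28

Sorted (descending): 81, 80, 76, 75, 74, 73, 73, 73, 70, 69, 68, 67
The 3 values of 73 occupy positions 6–8 → average rank 7.
Sample 1 values → pooled ranks: 73→7, 75→4, 76→3, 74→5, 70→9
Rank sum = 7 + 4 + 3 + 5 + 9 = 28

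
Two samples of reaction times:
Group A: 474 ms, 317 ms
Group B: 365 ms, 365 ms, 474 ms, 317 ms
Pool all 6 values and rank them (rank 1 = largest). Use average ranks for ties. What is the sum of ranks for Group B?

Sorted (descending): 474, 474, 365, 365, 317, 317
The 2 values of 474 occupy positions 1–2 → average rank (1+2)/2 = 1.5.
The 2 values of 365 occupy positions 3–4 → average rank (3+4)/2 = 3.5.
The 2 values of 317 occupy positions 5–6 → average rank (5+6)/2 = 5.5.
Group B values → pooled ranks: 365→3.5, 365→3.5, 474→1.5, 317→5.5
Rank sum = 3.5 + 3.5 + 1.5 + 5.5 = 14

14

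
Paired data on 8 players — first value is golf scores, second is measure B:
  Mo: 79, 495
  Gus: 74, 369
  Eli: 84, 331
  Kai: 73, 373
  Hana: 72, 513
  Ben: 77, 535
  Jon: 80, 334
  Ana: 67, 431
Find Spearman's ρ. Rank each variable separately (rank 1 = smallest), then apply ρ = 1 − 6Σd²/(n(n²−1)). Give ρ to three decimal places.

Ranks of variable 1: 6, 4, 8, 3, 2, 5, 7, 1
Ranks of variable 2: 6, 3, 1, 4, 7, 8, 2, 5
d = r₁ − r₂: 0, 1, 7, -1, -5, -3, 5, -4
d²: 0, 1, 49, 1, 25, 9, 25, 16; Σd² = 126
ρ = 1 − 6·126/(8·63) = 1 − 756/504 = -0.500

-0.500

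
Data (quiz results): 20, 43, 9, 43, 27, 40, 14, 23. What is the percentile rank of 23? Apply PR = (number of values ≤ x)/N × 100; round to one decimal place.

50.0

N = 8.
Strictly below 23: 3. Equal to 23: 1.
PR = 4/8 × 100 = 50.0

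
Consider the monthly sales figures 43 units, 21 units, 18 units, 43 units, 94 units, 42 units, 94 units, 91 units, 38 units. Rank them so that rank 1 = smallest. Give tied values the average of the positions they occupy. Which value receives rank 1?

Sorted (ascending): 18, 21, 38, 42, 43, 43, 91, 94, 94
The 2 values of 43 occupy positions 5–6 → average rank (5+6)/2 = 5.5.
The 2 values of 94 occupy positions 8–9 → average rank (8+9)/2 = 8.5.
Rank 1 → value 18.

18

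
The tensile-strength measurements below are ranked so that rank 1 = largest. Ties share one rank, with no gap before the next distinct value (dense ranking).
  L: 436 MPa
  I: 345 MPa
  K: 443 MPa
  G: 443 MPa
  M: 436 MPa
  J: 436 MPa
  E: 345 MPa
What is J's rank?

2

Sorted (descending): 443, 443, 436, 436, 436, 345, 345
The 2 values of 443 share dense rank 1.
The 3 values of 436 share dense rank 2.
The 2 values of 345 share dense rank 3.
J has value 436 MPa → rank 2.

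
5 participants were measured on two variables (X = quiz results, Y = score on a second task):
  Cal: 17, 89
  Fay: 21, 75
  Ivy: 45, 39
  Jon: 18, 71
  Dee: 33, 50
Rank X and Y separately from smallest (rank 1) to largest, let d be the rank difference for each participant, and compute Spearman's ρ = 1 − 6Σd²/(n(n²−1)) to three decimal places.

Ranks of variable 1: 1, 3, 5, 2, 4
Ranks of variable 2: 5, 4, 1, 3, 2
d = r₁ − r₂: -4, -1, 4, -1, 2
d²: 16, 1, 16, 1, 4; Σd² = 38
ρ = 1 − 6·38/(5·24) = 1 − 228/120 = -0.900

-0.900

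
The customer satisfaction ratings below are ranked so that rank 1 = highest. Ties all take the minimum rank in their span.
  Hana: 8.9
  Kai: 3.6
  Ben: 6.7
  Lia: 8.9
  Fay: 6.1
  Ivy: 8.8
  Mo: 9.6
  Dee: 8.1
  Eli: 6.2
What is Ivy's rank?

4

Sorted (descending): 9.6, 8.9, 8.9, 8.8, 8.1, 6.7, 6.2, 6.1, 3.6
The 2 values of 8.9 occupy positions 2–3 → each gets rank 2.
Ivy has value 8.8 → rank 4.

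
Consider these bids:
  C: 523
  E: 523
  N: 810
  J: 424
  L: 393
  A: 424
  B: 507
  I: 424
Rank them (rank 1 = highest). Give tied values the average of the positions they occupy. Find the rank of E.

2.5

Sorted (descending): 810, 523, 523, 507, 424, 424, 424, 393
The 2 values of 523 occupy positions 2–3 → average rank (2+3)/2 = 2.5.
The 3 values of 424 occupy positions 5–7 → average rank 6.
E has value 523 → rank 2.5.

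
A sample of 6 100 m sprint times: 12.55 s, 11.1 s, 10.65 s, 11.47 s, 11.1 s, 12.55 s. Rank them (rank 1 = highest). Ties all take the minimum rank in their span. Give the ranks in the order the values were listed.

Sorted (descending): 12.55, 12.55, 11.47, 11.1, 11.1, 10.65
The 2 values of 12.55 occupy positions 1–2 → each gets rank 1.
The 2 values of 11.1 occupy positions 4–5 → each gets rank 4.

1, 4, 6, 3, 4, 1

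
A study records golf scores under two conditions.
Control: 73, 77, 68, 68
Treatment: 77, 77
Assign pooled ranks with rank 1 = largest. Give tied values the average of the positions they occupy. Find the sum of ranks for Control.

Sorted (descending): 77, 77, 77, 73, 68, 68
The 3 values of 77 occupy positions 1–3 → average rank 2.
The 2 values of 68 occupy positions 5–6 → average rank (5+6)/2 = 5.5.
Control values → pooled ranks: 73→4, 77→2, 68→5.5, 68→5.5
Rank sum = 4 + 2 + 5.5 + 5.5 = 17

17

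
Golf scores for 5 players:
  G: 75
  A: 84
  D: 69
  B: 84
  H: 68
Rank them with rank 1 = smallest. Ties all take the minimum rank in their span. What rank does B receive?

4

Sorted (ascending): 68, 69, 75, 84, 84
The 2 values of 84 occupy positions 4–5 → each gets rank 4.
B has value 84 → rank 4.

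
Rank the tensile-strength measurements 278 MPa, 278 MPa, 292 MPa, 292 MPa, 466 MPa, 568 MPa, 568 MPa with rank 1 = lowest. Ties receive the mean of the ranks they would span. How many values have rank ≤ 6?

Sorted (ascending): 278, 278, 292, 292, 466, 568, 568
The 2 values of 278 occupy positions 1–2 → average rank (1+2)/2 = 1.5.
The 2 values of 292 occupy positions 3–4 → average rank (3+4)/2 = 3.5.
The 2 values of 568 occupy positions 6–7 → average rank (6+7)/2 = 6.5.
Ranks ≤ 6: {1.5, 1.5, 3.5, 3.5, 5} → 5 values.

5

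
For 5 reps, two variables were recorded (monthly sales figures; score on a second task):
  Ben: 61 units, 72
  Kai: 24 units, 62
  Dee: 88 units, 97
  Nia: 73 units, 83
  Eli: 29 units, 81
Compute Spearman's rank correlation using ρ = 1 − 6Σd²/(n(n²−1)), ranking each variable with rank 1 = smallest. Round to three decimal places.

0.900

Ranks of variable 1: 3, 1, 5, 4, 2
Ranks of variable 2: 2, 1, 5, 4, 3
d = r₁ − r₂: 1, 0, 0, 0, -1
d²: 1, 0, 0, 0, 1; Σd² = 2
ρ = 1 − 6·2/(5·24) = 1 − 12/120 = 0.900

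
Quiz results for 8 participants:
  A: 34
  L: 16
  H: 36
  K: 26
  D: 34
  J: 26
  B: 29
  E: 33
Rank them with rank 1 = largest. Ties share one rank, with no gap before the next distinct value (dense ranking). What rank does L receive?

Sorted (descending): 36, 34, 34, 33, 29, 26, 26, 16
The 2 values of 34 share dense rank 2.
The 2 values of 26 share dense rank 5.
Remaining distinct values take the next consecutive integers.
L has value 16 → rank 6.

6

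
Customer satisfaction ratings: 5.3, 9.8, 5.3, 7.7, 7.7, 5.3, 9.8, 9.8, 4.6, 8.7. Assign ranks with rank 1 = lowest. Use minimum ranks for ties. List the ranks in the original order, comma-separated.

2, 8, 2, 5, 5, 2, 8, 8, 1, 7

Sorted (ascending): 4.6, 5.3, 5.3, 5.3, 7.7, 7.7, 8.7, 9.8, 9.8, 9.8
The 3 values of 5.3 occupy positions 2–4 → each gets rank 2.
The 2 values of 7.7 occupy positions 5–6 → each gets rank 5.
The 3 values of 9.8 occupy positions 8–10 → each gets rank 8.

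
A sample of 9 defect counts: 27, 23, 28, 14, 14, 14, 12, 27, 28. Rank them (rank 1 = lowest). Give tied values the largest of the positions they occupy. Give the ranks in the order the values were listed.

7, 5, 9, 4, 4, 4, 1, 7, 9

Sorted (ascending): 12, 14, 14, 14, 23, 27, 27, 28, 28
The 3 values of 14 occupy positions 2–4 → each gets rank 4.
The 2 values of 27 occupy positions 6–7 → each gets rank 7.
The 2 values of 28 occupy positions 8–9 → each gets rank 9.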